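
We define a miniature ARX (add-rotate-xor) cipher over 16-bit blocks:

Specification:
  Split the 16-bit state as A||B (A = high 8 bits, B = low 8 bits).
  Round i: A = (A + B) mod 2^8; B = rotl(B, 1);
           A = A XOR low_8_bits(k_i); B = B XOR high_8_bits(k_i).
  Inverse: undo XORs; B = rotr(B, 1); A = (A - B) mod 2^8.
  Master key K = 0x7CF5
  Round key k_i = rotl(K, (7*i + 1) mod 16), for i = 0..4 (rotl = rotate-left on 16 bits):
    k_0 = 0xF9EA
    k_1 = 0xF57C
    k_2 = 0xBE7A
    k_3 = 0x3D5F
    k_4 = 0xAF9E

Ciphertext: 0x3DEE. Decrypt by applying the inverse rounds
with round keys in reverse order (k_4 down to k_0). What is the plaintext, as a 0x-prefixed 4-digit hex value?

s_0 = ciphertext = 0x3DEE
s_1 = InvRound(s_0, k_4) = 0x03A0
s_2 = InvRound(s_1, k_3) = 0x8ECE
s_3 = InvRound(s_2, k_2) = 0xBC38
s_4 = InvRound(s_3, k_1) = 0xDAE6
s_5 = InvRound(s_4, k_0) = 0xA18F

0xA18F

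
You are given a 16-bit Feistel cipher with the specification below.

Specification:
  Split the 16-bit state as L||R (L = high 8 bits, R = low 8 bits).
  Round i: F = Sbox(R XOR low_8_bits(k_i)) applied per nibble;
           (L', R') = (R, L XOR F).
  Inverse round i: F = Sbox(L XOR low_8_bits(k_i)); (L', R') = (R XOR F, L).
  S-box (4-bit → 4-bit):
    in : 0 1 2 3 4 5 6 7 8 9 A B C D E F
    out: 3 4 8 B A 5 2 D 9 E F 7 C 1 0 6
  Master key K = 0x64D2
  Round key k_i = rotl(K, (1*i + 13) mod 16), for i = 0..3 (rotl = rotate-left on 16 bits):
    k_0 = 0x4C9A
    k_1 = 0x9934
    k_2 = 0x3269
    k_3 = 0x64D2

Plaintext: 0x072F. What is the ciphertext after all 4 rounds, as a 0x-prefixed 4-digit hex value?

s_0 = plaintext = 0x072F
s_1 = Round(s_0, k_0) = 0x2F72
s_2 = Round(s_1, k_1) = 0x728D
s_3 = Round(s_2, k_2) = 0x8D78
s_4 = Round(s_3, k_3) = 0x7872

0x7872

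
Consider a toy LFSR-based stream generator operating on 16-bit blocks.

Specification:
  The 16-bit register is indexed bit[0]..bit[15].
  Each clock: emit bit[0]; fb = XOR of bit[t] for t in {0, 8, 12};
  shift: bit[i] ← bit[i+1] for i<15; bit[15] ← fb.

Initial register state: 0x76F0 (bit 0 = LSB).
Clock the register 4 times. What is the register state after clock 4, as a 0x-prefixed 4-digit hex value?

reg_0 = 0x76F0
clock 1: out=0, reg = 0xBB78
clock 2: out=0, reg = 0x5DBC
clock 3: out=0, reg = 0x2EDE
clock 4: out=0, reg = 0x176F

0x176F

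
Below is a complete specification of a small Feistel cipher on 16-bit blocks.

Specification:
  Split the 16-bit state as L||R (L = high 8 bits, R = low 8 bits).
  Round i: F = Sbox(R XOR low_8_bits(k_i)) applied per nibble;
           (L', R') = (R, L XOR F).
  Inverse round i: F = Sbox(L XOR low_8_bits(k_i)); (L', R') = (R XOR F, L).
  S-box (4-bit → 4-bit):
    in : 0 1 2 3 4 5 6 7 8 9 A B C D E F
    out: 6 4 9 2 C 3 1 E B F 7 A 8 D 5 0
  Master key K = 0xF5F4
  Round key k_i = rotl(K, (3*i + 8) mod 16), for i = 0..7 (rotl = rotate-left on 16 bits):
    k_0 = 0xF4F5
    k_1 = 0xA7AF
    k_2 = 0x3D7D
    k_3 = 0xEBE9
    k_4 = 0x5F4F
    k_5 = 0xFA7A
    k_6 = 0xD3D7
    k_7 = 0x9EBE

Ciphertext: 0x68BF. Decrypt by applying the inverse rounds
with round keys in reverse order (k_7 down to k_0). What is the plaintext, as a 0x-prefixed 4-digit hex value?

s_0 = ciphertext = 0x68BF
s_1 = InvRound(s_0, k_7) = 0x6E68
s_2 = InvRound(s_1, k_6) = 0xC76E
s_3 = InvRound(s_2, k_5) = 0xC3C7
s_4 = InvRound(s_3, k_4) = 0x7FC3
s_5 = InvRound(s_4, k_3) = 0x327F
s_6 = InvRound(s_5, k_2) = 0xBF32
s_7 = InvRound(s_6, k_1) = 0x74BF
s_8 = InvRound(s_7, k_0) = 0x0B74

0x0B74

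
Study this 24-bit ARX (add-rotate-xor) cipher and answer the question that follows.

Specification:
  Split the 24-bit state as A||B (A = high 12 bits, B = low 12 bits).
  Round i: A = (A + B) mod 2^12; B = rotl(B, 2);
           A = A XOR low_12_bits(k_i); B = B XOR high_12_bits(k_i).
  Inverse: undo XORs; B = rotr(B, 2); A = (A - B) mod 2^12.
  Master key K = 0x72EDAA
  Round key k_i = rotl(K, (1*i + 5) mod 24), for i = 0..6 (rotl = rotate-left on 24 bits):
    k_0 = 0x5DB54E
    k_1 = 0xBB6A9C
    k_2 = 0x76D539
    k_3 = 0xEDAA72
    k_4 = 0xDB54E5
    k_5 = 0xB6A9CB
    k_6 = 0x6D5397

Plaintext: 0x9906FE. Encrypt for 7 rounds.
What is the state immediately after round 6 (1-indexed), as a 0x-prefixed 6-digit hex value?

s_0 = plaintext = 0x9906FE
s_1 = Round(s_0, k_0) = 0x5C0E22
s_2 = Round(s_1, k_1) = 0x97E33D
s_3 = Round(s_2, k_2) = 0x982B99
s_4 = Round(s_3, k_3) = 0xF690BC
s_5 = Round(s_4, k_4) = 0x4C0F45
s_6 = Round(s_5, k_5) = 0xDCE67D
s_7 = Round(s_6, k_6) = 0x7DCF20

0xDCE67D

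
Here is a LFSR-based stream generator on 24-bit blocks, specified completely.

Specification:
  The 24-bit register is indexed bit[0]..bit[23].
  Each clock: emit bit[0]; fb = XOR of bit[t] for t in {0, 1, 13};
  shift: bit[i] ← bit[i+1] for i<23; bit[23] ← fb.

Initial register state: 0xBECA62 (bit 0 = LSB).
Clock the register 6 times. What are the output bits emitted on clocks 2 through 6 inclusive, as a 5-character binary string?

reg_0 = 0xBECA62
clock 1: out=0, reg = 0xDF6531
clock 2: out=1, reg = 0x6FB298
clock 3: out=0, reg = 0xB7D94C
clock 4: out=0, reg = 0x5BECA6
clock 5: out=0, reg = 0x2DF653
clock 6: out=1, reg = 0x96FB29

10001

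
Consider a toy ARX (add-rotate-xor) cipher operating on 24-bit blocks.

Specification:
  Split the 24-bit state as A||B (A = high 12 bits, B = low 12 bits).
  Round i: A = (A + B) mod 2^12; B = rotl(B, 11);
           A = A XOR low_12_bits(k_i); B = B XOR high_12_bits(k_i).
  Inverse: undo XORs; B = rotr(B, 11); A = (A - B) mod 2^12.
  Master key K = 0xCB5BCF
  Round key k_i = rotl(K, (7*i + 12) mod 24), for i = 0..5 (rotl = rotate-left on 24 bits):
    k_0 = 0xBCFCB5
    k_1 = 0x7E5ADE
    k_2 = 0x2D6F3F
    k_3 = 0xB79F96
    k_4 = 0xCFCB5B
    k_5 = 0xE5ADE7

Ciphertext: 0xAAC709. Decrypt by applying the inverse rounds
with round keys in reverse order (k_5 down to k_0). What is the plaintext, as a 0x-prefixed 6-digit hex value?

0xC8425C

s_0 = ciphertext = 0xAAC709
s_1 = InvRound(s_0, k_5) = 0x4A42A7
s_2 = InvRound(s_1, k_4) = 0x348CB7
s_3 = InvRound(s_2, k_3) = 0xD42F9C
s_4 = InvRound(s_3, k_2) = 0x7E8A95
s_5 = InvRound(s_4, k_1) = 0x255AE1
s_6 = InvRound(s_5, k_0) = 0xC8425C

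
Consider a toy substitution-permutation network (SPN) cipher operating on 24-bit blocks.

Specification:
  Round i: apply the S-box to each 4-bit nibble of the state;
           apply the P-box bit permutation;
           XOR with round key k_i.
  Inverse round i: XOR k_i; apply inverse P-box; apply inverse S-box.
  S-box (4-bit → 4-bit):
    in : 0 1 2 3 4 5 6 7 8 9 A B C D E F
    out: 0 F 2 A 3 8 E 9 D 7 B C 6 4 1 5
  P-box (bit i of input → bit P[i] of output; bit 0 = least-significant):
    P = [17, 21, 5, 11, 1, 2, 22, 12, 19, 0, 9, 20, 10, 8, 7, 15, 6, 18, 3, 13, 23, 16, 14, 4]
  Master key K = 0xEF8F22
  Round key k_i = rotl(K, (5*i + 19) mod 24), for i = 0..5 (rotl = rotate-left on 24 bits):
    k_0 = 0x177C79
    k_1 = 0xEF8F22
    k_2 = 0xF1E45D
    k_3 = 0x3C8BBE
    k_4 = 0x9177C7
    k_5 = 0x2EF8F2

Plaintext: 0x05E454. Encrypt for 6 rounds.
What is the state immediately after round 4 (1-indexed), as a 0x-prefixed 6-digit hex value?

s_0 = plaintext = 0x05E454
s_1 = Round(s_0, k_0) = 0x3D4878
s_2 = Round(s_1, k_1) = 0xF49018
s_3 = Round(s_2, k_2) = 0x37B9BB
s_4 = Round(s_3, k_3) = 0x75314F
s_5 = Round(s_4, k_4) = 0x0BD4F0
s_6 = Round(s_5, k_5) = 0x66D879

0x75314F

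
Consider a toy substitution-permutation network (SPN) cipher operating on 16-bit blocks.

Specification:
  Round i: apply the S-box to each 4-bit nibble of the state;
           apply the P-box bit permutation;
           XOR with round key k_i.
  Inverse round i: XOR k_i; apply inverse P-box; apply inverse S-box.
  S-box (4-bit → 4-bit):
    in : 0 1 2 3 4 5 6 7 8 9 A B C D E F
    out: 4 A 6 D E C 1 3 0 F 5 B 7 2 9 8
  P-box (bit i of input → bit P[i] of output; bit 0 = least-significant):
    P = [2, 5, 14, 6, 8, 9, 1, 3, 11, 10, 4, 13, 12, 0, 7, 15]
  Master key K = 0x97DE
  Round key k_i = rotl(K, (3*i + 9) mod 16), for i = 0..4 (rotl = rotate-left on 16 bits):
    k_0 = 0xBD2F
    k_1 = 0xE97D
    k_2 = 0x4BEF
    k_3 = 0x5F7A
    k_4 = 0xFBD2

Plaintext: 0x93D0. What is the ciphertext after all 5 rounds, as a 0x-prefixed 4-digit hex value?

0xD1FD

s_0 = plaintext = 0x93D0
s_1 = Round(s_0, k_0) = 0x47BE
s_2 = Round(s_1, k_1) = 0x66B0
s_3 = Round(s_2, k_2) = 0x10E7
s_4 = Round(s_3, k_3) = 0xDE47
s_5 = Round(s_4, k_4) = 0xD1FD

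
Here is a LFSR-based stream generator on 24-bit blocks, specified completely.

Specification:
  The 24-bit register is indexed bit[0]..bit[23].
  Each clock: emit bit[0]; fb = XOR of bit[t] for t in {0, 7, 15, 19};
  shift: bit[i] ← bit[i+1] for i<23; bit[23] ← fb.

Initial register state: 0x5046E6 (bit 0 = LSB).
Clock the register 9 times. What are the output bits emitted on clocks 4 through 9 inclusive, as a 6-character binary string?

001110

reg_0 = 0x5046E6
clock 1: out=0, reg = 0xA82373
clock 2: out=1, reg = 0x5411B9
clock 3: out=1, reg = 0x2A08DC
clock 4: out=0, reg = 0x15046E
clock 5: out=0, reg = 0x0A8237
clock 6: out=1, reg = 0x85411B
clock 7: out=1, reg = 0xC2A08D
clock 8: out=1, reg = 0xE15046
clock 9: out=0, reg = 0x70A823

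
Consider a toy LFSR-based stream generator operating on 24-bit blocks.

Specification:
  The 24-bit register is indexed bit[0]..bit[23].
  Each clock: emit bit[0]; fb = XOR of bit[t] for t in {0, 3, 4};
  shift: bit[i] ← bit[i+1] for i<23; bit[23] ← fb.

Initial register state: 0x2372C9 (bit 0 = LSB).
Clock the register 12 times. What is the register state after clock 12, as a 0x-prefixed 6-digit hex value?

reg_0 = 0x2372C9
clock 1: out=1, reg = 0x11B964
clock 2: out=0, reg = 0x08DCB2
clock 3: out=0, reg = 0x846E59
clock 4: out=1, reg = 0xC2372C
clock 5: out=0, reg = 0xE11B96
clock 6: out=0, reg = 0xF08DCB
clock 7: out=1, reg = 0x7846E5
clock 8: out=1, reg = 0xBC2372
clock 9: out=0, reg = 0xDE11B9
clock 10: out=1, reg = 0xEF08DC
clock 11: out=0, reg = 0x77846E
clock 12: out=0, reg = 0xBBC237

0xBBC237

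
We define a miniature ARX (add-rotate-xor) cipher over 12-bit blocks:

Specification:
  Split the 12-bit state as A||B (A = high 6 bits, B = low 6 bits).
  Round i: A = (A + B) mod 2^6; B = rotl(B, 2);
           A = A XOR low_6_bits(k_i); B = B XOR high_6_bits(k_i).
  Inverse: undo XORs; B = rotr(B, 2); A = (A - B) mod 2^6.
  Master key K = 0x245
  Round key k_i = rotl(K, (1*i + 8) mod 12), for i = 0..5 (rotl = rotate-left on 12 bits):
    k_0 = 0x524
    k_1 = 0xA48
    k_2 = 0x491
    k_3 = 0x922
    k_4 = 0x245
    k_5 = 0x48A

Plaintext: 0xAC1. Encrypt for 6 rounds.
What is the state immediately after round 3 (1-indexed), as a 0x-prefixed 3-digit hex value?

0xA70

s_0 = plaintext = 0xAC1
s_1 = Round(s_0, k_0) = 0x210
s_2 = Round(s_1, k_1) = 0x428
s_3 = Round(s_2, k_2) = 0xA70
s_4 = Round(s_3, k_3) = 0xEE7
s_5 = Round(s_4, k_4) = 0x9D7
s_6 = Round(s_5, k_5) = 0xD0F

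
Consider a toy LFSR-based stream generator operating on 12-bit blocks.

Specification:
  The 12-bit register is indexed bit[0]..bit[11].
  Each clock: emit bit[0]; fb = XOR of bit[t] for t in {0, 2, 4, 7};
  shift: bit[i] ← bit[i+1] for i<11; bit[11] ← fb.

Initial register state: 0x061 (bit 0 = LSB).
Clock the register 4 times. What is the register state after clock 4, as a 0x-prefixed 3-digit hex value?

0xF06

reg_0 = 0x061
clock 1: out=1, reg = 0x830
clock 2: out=0, reg = 0xC18
clock 3: out=0, reg = 0xE0C
clock 4: out=0, reg = 0xF06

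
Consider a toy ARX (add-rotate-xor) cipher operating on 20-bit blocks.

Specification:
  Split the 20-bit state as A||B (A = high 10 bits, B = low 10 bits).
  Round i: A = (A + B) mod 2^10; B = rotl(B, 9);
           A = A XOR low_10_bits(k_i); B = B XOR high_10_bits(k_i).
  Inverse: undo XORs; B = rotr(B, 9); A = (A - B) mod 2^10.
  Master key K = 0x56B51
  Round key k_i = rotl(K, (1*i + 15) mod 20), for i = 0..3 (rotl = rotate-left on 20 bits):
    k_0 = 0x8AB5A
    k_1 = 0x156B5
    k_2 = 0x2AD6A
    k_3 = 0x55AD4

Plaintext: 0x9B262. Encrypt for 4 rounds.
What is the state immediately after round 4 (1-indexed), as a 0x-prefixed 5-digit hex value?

0x42FF5

s_0 = plaintext = 0x9B262
s_1 = Round(s_0, k_0) = 0xE531B
s_2 = Round(s_1, k_1) = 0x06BD8
s_3 = Round(s_2, k_2) = 0xA6147
s_4 = Round(s_3, k_3) = 0x42FF5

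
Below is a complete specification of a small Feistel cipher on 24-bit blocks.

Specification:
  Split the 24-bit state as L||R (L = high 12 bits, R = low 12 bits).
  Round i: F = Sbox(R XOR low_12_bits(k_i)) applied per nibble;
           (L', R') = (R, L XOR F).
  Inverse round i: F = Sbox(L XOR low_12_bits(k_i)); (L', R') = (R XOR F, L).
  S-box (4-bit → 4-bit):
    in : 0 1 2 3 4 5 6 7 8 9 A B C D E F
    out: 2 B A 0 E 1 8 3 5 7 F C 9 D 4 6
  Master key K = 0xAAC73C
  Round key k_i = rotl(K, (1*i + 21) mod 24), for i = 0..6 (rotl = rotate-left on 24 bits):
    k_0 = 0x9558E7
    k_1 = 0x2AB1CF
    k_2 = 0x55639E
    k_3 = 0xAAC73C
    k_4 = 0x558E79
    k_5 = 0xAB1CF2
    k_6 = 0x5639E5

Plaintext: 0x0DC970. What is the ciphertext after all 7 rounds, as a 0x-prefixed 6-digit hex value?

0x89201B

s_0 = plaintext = 0x0DC970
s_1 = Round(s_0, k_0) = 0x970BAF
s_2 = Round(s_1, k_1) = 0xBAF6F2
s_3 = Round(s_2, k_2) = 0x6F2A26
s_4 = Round(s_3, k_3) = 0xA26B4D
s_5 = Round(s_4, k_4) = 0xB4DB28
s_6 = Round(s_5, k_5) = 0xB28892
s_7 = Round(s_6, k_6) = 0x89201B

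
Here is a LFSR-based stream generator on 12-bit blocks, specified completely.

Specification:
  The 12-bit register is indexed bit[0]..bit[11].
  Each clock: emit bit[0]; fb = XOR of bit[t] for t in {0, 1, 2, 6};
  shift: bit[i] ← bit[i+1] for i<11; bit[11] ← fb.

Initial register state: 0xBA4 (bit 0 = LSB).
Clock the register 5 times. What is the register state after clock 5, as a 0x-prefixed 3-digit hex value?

0x8DD

reg_0 = 0xBA4
clock 1: out=0, reg = 0xDD2
clock 2: out=0, reg = 0x6E9
clock 3: out=1, reg = 0x374
clock 4: out=0, reg = 0x1BA
clock 5: out=0, reg = 0x8DD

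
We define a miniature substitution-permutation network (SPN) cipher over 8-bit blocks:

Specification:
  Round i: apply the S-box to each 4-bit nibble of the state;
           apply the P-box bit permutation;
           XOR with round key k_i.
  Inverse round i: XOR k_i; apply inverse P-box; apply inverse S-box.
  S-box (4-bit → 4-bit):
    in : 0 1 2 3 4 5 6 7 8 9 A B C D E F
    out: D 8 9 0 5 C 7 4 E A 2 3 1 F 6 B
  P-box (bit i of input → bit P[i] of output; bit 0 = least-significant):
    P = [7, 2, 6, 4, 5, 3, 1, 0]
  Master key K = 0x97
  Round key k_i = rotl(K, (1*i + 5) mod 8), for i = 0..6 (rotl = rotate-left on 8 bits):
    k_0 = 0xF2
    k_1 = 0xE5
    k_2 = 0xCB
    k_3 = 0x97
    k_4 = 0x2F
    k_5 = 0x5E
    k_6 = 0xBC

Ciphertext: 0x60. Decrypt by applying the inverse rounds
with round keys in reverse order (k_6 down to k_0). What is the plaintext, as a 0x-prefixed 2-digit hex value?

s_0 = ciphertext = 0x60
s_1 = InvRound(s_0, k_6) = 0xAD
s_2 = InvRound(s_1, k_5) = 0x00
s_3 = InvRound(s_2, k_4) = 0xDA
s_4 = InvRound(s_3, k_3) = 0x9E
s_5 = InvRound(s_4, k_2) = 0x18
s_6 = InvRound(s_5, k_1) = 0xFD
s_7 = InvRound(s_6, k_0) = 0x8A

0x8A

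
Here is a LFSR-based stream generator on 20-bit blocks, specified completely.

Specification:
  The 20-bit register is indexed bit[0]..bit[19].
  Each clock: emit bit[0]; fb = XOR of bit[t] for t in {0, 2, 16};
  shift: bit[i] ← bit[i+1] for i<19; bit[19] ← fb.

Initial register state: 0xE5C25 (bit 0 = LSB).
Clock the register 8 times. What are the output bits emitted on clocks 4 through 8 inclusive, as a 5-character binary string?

00100

reg_0 = 0xE5C25
clock 1: out=1, reg = 0x72E12
clock 2: out=0, reg = 0xB9709
clock 3: out=1, reg = 0x5CB84
clock 4: out=0, reg = 0x2E5C2
clock 5: out=0, reg = 0x172E1
clock 6: out=1, reg = 0x0B970
clock 7: out=0, reg = 0x05CB8
clock 8: out=0, reg = 0x02E5C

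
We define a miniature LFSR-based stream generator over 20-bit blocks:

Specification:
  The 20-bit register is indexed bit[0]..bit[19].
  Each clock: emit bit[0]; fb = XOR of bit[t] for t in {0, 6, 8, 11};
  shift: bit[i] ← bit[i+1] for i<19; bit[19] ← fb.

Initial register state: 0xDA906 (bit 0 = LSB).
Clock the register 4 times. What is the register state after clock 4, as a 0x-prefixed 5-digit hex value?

0xEDA90

reg_0 = 0xDA906
clock 1: out=0, reg = 0x6D483
clock 2: out=1, reg = 0xB6A41
clock 3: out=1, reg = 0xDB520
clock 4: out=0, reg = 0xEDA90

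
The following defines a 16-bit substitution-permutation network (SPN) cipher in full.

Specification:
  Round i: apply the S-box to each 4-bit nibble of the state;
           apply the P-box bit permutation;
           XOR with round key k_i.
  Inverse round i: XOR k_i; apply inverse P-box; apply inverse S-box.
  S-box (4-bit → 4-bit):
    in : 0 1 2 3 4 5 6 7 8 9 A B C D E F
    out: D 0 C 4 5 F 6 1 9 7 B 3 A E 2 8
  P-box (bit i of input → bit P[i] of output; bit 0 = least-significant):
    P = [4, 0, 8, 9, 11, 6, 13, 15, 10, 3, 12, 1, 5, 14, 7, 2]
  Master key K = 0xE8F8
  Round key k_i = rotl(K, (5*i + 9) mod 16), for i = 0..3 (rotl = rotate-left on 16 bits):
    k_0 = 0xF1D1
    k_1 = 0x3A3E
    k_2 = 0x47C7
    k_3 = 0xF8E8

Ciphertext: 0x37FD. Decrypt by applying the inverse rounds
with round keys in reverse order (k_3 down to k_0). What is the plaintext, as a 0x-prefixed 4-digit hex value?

0x9600

s_0 = ciphertext = 0x37FD
s_1 = InvRound(s_0, k_3) = 0xC785
s_2 = InvRound(s_1, k_2) = 0x1FC1
s_3 = InvRound(s_2, k_1) = 0x0A69
s_4 = InvRound(s_3, k_0) = 0x9600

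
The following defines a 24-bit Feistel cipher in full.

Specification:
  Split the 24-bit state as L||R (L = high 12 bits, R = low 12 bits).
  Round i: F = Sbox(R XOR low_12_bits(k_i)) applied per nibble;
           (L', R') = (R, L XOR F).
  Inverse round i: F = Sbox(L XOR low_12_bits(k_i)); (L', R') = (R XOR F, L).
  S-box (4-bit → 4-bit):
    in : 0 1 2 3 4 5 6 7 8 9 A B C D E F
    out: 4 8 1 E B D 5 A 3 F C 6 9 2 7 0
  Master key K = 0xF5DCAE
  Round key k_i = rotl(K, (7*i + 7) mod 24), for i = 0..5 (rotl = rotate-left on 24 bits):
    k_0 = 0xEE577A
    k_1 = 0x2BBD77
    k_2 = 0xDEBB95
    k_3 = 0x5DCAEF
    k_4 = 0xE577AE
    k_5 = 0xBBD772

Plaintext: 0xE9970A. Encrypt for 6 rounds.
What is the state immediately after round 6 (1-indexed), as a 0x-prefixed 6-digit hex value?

s_0 = plaintext = 0xE9970A
s_1 = Round(s_0, k_0) = 0x70AA3D
s_2 = Round(s_1, k_1) = 0xA3DDB6
s_3 = Round(s_2, k_2) = 0xDB6F23
s_4 = Round(s_3, k_3) = 0xF2302F
s_5 = Round(s_4, k_4) = 0x02F51B
s_6 = Round(s_5, k_5) = 0x51B170

0x51B170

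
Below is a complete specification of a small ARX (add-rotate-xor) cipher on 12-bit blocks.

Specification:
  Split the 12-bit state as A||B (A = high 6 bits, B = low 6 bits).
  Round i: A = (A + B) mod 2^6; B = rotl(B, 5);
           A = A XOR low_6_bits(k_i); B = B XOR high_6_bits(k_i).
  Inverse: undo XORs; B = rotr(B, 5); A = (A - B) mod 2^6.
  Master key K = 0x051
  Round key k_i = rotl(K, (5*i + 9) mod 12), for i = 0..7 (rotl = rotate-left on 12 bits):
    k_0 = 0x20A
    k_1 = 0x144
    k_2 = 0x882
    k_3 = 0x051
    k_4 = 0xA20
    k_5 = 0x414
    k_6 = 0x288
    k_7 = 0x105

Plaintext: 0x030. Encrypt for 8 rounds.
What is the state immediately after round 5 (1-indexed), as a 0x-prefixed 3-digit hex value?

0xBC9

s_0 = plaintext = 0x030
s_1 = Round(s_0, k_0) = 0xE90
s_2 = Round(s_1, k_1) = 0x38D
s_3 = Round(s_2, k_2) = 0x644
s_4 = Round(s_3, k_3) = 0x303
s_5 = Round(s_4, k_4) = 0xBC9
s_6 = Round(s_5, k_5) = 0xB34
s_7 = Round(s_6, k_6) = 0xA10
s_8 = Round(s_7, k_7) = 0xF4C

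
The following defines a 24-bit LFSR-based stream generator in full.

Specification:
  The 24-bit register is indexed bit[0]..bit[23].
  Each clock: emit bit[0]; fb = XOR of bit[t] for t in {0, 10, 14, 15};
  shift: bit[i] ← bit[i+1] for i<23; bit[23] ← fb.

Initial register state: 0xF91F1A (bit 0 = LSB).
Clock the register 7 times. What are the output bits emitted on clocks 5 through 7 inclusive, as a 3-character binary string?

100

reg_0 = 0xF91F1A
clock 1: out=0, reg = 0xFC8F8D
clock 2: out=1, reg = 0xFE47C6
clock 3: out=0, reg = 0x7F23E3
clock 4: out=1, reg = 0xBF91F1
clock 5: out=1, reg = 0x5FC8F8
clock 6: out=0, reg = 0x2FE47C
clock 7: out=0, reg = 0x97F23E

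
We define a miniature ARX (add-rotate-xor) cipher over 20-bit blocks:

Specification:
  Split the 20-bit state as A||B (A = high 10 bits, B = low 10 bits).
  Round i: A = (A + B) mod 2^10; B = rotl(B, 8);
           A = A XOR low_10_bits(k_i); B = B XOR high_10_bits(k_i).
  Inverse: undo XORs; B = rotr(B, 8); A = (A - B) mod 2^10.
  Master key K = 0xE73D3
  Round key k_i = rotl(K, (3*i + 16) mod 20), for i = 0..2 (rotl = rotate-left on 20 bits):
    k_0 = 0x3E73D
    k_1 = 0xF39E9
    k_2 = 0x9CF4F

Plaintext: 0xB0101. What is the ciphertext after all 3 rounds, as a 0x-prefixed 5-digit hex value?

0xACEDB

s_0 = plaintext = 0xB0101
s_1 = Round(s_0, k_0) = 0x3F1B9
s_2 = Round(s_1, k_1) = 0xD72A0
s_3 = Round(s_2, k_2) = 0xACEDB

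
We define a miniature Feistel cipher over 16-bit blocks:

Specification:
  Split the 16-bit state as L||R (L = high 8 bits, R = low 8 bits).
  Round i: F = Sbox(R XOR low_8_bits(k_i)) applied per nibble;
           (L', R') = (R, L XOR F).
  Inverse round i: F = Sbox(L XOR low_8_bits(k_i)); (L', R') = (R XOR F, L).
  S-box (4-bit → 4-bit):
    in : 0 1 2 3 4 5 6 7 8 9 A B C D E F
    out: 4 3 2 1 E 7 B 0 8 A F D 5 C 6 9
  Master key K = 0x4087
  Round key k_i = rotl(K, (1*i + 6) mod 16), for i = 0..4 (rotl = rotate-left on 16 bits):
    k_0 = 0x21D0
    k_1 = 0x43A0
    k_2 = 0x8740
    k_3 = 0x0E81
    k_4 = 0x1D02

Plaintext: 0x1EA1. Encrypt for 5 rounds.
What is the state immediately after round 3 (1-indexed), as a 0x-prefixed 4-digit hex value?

0x7D01

s_0 = plaintext = 0x1EA1
s_1 = Round(s_0, k_0) = 0xA11D
s_2 = Round(s_1, k_1) = 0x1D7D
s_3 = Round(s_2, k_2) = 0x7D01
s_4 = Round(s_3, k_3) = 0x01F9
s_5 = Round(s_4, k_4) = 0xF99C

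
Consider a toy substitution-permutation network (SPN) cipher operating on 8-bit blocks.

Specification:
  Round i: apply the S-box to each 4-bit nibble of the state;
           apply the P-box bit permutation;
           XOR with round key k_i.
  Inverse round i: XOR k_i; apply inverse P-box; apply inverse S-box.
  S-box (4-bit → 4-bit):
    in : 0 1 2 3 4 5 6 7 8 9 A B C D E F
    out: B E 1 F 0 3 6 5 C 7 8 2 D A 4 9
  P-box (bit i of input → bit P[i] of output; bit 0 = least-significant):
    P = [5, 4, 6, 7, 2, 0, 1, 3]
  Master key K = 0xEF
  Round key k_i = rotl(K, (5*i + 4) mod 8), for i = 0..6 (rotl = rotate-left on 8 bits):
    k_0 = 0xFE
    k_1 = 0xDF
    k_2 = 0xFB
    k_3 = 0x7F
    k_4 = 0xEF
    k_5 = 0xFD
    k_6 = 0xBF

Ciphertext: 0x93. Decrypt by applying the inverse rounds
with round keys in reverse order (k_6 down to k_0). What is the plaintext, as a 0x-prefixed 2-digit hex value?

s_0 = ciphertext = 0x93
s_1 = InvRound(s_0, k_6) = 0xF2
s_2 = InvRound(s_1, k_5) = 0x34
s_3 = InvRound(s_2, k_4) = 0x11
s_4 = InvRound(s_3, k_3) = 0xC7
s_5 = InvRound(s_4, k_2) = 0xF5
s_6 = InvRound(s_5, k_1) = 0x82
s_7 = InvRound(s_6, k_0) = 0xF9

0xF9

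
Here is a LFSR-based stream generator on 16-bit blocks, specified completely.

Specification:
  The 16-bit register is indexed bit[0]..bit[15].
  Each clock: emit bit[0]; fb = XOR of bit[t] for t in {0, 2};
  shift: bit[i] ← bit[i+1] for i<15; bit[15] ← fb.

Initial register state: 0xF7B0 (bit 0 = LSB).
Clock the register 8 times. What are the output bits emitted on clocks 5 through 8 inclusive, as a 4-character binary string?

reg_0 = 0xF7B0
clock 1: out=0, reg = 0x7BD8
clock 2: out=0, reg = 0x3DEC
clock 3: out=0, reg = 0x9EF6
clock 4: out=0, reg = 0xCF7B
clock 5: out=1, reg = 0xE7BD
clock 6: out=1, reg = 0x73DE
clock 7: out=0, reg = 0xB9EF
clock 8: out=1, reg = 0x5CF7

1101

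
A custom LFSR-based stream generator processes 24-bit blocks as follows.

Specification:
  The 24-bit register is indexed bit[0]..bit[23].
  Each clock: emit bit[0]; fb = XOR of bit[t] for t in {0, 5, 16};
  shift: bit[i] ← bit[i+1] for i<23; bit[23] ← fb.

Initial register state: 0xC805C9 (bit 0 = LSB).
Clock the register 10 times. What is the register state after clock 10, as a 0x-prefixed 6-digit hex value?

0x8BF201

reg_0 = 0xC805C9
clock 1: out=1, reg = 0xE402E4
clock 2: out=0, reg = 0xF20172
clock 3: out=0, reg = 0xF900B9
clock 4: out=1, reg = 0xFC805C
clock 5: out=0, reg = 0x7E402E
clock 6: out=0, reg = 0xBF2017
clock 7: out=1, reg = 0x5F900B
clock 8: out=1, reg = 0x2FC805
clock 9: out=1, reg = 0x17E402
clock 10: out=0, reg = 0x8BF201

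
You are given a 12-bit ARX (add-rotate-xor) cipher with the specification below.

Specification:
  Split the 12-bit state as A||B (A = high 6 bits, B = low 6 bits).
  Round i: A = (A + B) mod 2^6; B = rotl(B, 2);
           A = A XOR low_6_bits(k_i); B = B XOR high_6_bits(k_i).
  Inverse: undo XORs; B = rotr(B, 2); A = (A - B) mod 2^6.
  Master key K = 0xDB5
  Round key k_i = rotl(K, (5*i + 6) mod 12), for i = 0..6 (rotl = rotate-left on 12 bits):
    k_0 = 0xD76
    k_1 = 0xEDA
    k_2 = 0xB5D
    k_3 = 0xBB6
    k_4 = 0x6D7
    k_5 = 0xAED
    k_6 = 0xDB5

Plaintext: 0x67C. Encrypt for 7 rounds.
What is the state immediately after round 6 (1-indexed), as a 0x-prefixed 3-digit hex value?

0x94E

s_0 = plaintext = 0x67C
s_1 = Round(s_0, k_0) = 0x8C6
s_2 = Round(s_1, k_1) = 0xCE3
s_3 = Round(s_2, k_2) = 0x2E3
s_4 = Round(s_3, k_3) = 0x620
s_5 = Round(s_4, k_4) = 0xBD9
s_6 = Round(s_5, k_5) = 0x94E
s_7 = Round(s_6, k_6) = 0x18E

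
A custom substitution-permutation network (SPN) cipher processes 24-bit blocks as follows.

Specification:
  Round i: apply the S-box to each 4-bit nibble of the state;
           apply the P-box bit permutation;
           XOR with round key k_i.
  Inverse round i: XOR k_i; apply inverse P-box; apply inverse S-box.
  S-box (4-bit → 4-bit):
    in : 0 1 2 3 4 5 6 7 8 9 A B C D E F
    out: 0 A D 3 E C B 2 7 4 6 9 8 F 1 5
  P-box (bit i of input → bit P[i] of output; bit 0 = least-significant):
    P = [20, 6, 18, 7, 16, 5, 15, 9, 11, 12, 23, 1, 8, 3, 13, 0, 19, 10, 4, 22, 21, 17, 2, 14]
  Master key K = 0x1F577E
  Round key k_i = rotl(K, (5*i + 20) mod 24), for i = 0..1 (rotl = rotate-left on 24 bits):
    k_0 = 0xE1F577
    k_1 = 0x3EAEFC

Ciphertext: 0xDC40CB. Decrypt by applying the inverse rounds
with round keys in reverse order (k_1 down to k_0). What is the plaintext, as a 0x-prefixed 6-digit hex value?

s_0 = ciphertext = 0xDC40CB
s_1 = InvRound(s_0, k_1) = 0xD45240
s_2 = InvRound(s_1, k_0) = 0xFA2CDF

0xFA2CDF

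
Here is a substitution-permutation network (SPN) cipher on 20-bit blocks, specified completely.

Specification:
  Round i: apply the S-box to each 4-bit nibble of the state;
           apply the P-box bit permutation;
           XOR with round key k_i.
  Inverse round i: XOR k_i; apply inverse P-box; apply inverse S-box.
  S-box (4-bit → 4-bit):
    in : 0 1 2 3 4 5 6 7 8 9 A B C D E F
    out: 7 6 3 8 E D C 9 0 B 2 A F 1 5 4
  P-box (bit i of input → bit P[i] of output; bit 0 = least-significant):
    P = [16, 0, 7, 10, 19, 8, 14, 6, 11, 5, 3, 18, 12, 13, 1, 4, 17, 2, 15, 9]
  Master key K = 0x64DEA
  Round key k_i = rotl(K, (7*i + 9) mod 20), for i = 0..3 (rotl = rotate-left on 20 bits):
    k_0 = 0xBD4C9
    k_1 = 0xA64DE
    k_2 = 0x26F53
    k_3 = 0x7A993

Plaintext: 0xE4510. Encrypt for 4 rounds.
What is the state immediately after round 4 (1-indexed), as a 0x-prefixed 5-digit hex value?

s_0 = plaintext = 0xE4510
s_1 = Round(s_0, k_0) = 0xC3D52
s_2 = Round(s_1, k_1) = 0x1AE8B
s_3 = Round(s_2, k_2) = 0x2C35E
s_4 = Round(s_3, k_3) = 0x8D945

0x8D945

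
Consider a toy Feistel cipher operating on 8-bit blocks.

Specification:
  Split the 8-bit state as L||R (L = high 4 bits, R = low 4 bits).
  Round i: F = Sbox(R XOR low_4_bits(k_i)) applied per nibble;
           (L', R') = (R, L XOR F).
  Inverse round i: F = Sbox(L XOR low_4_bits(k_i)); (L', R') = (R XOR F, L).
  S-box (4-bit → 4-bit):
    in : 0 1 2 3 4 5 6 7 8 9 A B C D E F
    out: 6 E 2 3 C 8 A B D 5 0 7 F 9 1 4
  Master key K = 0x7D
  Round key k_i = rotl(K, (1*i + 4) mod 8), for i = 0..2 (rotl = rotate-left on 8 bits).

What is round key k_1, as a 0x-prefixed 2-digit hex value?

K = 0x7D
k_0 = rotl(K, (1*0+4) mod 8) = rotl(K, 4) = 0xD7
k_1 = rotl(K, (1*1+4) mod 8) = rotl(K, 5) = 0xAF

0xAF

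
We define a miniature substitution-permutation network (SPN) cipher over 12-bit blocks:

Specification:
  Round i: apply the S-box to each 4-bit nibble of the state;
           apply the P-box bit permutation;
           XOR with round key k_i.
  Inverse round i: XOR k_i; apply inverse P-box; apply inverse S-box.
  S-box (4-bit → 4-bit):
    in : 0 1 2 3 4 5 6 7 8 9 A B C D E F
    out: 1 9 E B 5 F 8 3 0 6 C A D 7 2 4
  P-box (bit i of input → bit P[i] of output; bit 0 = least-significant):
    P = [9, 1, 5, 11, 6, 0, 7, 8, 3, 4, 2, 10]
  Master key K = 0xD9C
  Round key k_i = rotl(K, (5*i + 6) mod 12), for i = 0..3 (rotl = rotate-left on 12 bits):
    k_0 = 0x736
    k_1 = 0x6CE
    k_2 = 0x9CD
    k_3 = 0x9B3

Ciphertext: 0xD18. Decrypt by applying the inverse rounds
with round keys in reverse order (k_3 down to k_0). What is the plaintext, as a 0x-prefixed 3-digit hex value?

s_0 = ciphertext = 0xD18
s_1 = InvRound(s_0, k_3) = 0x199
s_2 = InvRound(s_1, k_2) = 0x906
s_3 = InvRound(s_2, k_1) = 0x1C1
s_4 = InvRound(s_3, k_0) = 0x2DD

0x2DD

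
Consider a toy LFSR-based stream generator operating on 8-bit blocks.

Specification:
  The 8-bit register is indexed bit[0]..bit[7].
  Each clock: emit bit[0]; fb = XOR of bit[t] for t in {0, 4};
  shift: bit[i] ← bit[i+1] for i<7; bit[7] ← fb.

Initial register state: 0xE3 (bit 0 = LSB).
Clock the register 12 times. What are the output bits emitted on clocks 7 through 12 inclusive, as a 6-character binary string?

111011

reg_0 = 0xE3
clock 1: out=1, reg = 0xF1
clock 2: out=1, reg = 0x78
clock 3: out=0, reg = 0xBC
clock 4: out=0, reg = 0xDE
clock 5: out=0, reg = 0xEF
clock 6: out=1, reg = 0xF7
clock 7: out=1, reg = 0x7B
clock 8: out=1, reg = 0x3D
clock 9: out=1, reg = 0x1E
clock 10: out=0, reg = 0x8F
clock 11: out=1, reg = 0xC7
clock 12: out=1, reg = 0xE3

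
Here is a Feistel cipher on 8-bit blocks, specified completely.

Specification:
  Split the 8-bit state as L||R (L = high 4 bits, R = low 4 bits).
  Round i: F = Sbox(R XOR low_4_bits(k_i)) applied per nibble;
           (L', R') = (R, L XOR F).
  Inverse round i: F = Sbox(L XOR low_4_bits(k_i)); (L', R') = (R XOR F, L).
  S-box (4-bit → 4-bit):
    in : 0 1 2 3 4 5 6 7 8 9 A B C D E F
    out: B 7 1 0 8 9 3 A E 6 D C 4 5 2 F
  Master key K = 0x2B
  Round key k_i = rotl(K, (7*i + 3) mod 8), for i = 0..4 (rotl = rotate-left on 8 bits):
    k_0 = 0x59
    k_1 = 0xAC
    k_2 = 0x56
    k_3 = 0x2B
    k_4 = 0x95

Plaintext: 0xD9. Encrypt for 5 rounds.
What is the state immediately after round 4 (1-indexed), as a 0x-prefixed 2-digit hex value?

0x70

s_0 = plaintext = 0xD9
s_1 = Round(s_0, k_0) = 0x96
s_2 = Round(s_1, k_1) = 0x64
s_3 = Round(s_2, k_2) = 0x47
s_4 = Round(s_3, k_3) = 0x70
s_5 = Round(s_4, k_4) = 0x0E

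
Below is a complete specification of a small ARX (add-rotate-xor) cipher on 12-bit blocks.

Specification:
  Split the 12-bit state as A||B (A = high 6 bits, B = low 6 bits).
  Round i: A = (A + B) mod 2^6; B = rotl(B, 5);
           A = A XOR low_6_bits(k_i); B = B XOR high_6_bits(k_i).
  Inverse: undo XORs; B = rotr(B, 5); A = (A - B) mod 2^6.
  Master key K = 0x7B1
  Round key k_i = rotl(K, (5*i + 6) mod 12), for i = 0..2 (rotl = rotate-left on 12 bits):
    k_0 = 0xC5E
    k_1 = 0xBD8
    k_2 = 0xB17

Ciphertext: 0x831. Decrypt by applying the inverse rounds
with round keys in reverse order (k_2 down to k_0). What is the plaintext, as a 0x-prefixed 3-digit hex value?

0xBF6

s_0 = ciphertext = 0x831
s_1 = InvRound(s_0, k_2) = 0xF7A
s_2 = InvRound(s_1, k_1) = 0xEEA
s_3 = InvRound(s_2, k_0) = 0xBF6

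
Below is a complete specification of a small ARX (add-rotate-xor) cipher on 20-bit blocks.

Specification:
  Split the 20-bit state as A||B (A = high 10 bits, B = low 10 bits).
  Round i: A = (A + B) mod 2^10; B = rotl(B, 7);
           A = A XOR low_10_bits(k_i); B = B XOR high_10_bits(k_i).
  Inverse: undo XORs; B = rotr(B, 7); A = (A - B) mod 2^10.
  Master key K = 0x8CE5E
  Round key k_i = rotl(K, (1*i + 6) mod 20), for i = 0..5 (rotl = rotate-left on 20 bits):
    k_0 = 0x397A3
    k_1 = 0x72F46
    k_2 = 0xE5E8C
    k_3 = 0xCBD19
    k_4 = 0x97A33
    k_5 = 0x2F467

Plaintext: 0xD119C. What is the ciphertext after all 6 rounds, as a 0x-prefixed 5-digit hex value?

0xFD781

s_0 = plaintext = 0xD119C
s_1 = Round(s_0, k_0) = 0xD0ED6
s_2 = Round(s_1, k_1) = 0x57E91
s_3 = Round(s_2, k_2) = 0x5F345
s_4 = Round(s_3, k_3) = 0x761C7
s_5 = Round(s_4, k_4) = 0x6B1E6
s_6 = Round(s_5, k_5) = 0xFD781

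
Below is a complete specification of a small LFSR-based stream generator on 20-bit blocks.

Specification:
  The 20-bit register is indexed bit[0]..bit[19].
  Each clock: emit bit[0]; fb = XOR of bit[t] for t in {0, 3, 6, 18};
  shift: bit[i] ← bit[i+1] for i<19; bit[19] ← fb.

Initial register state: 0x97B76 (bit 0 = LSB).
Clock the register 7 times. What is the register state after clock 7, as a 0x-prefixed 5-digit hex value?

0x372F6

reg_0 = 0x97B76
clock 1: out=0, reg = 0xCBDBB
clock 2: out=1, reg = 0xE5EDD
clock 3: out=1, reg = 0x72F6E
clock 4: out=0, reg = 0xB97B7
clock 5: out=1, reg = 0xDCBDB
clock 6: out=1, reg = 0x6E5ED
clock 7: out=1, reg = 0x372F6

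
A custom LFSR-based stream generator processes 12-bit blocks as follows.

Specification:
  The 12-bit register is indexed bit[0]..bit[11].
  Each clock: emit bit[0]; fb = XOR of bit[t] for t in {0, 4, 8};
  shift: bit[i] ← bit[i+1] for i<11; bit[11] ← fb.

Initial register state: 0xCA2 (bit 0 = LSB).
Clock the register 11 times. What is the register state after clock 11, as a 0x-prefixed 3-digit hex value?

reg_0 = 0xCA2
clock 1: out=0, reg = 0x651
clock 2: out=1, reg = 0x328
clock 3: out=0, reg = 0x994
clock 4: out=0, reg = 0x4CA
clock 5: out=0, reg = 0x265
clock 6: out=1, reg = 0x932
clock 7: out=0, reg = 0x499
clock 8: out=1, reg = 0x24C
clock 9: out=0, reg = 0x126
clock 10: out=0, reg = 0x893
clock 11: out=1, reg = 0x449

0x449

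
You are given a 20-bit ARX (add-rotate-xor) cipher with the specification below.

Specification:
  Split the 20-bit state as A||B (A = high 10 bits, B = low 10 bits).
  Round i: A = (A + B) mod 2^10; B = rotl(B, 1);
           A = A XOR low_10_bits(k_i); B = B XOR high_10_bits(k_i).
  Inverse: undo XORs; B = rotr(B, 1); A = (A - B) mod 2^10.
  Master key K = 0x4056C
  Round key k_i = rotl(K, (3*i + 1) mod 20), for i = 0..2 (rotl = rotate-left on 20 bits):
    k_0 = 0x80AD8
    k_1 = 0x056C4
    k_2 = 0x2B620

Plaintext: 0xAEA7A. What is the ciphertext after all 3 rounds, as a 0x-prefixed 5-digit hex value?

0x00759

s_0 = plaintext = 0xAEA7A
s_1 = Round(s_0, k_0) = 0xFB2F7
s_2 = Round(s_1, k_1) = 0x09DFA
s_3 = Round(s_2, k_2) = 0x00759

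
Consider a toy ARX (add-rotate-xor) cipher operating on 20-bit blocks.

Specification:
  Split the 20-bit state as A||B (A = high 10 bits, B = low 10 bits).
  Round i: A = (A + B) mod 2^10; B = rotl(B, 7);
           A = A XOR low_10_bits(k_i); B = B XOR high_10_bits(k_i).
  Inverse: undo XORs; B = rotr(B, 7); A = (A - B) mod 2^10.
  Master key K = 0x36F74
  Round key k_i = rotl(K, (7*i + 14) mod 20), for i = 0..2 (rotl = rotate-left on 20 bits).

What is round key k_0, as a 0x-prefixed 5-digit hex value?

0xD0DBD

K = 0x36F74
k_0 = rotl(K, (7*0+14) mod 20) = rotl(K, 14) = 0xD0DBD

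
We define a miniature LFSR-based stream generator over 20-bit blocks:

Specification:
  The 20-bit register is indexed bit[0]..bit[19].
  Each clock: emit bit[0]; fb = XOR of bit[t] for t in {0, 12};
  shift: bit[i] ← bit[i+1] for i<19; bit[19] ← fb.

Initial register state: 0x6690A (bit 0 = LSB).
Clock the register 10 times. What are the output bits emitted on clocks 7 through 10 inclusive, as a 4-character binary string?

reg_0 = 0x6690A
clock 1: out=0, reg = 0x33485
clock 2: out=1, reg = 0x19A42
clock 3: out=0, reg = 0x8CD21
clock 4: out=1, reg = 0xC6690
clock 5: out=0, reg = 0x63348
clock 6: out=0, reg = 0xB19A4
clock 7: out=0, reg = 0xD8CD2
clock 8: out=0, reg = 0x6C669
clock 9: out=1, reg = 0xB6334
clock 10: out=0, reg = 0x5B19A

0010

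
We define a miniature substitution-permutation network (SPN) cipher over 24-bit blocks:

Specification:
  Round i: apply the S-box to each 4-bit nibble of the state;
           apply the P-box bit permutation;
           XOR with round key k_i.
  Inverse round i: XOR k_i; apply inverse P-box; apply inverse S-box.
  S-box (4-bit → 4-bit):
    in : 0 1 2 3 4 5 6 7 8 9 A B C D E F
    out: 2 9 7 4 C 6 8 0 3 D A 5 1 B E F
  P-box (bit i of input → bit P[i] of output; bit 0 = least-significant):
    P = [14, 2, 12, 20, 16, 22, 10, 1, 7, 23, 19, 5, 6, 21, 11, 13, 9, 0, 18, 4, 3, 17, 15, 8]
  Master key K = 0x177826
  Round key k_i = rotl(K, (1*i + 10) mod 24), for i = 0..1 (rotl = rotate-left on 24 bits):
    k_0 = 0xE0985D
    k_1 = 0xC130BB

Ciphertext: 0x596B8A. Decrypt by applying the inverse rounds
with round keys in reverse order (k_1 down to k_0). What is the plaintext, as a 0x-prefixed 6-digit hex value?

s_0 = ciphertext = 0x596B8A
s_1 = InvRound(s_0, k_1) = 0x6D3E79
s_2 = InvRound(s_1, k_0) = 0x3B6EB0

0x3B6EB0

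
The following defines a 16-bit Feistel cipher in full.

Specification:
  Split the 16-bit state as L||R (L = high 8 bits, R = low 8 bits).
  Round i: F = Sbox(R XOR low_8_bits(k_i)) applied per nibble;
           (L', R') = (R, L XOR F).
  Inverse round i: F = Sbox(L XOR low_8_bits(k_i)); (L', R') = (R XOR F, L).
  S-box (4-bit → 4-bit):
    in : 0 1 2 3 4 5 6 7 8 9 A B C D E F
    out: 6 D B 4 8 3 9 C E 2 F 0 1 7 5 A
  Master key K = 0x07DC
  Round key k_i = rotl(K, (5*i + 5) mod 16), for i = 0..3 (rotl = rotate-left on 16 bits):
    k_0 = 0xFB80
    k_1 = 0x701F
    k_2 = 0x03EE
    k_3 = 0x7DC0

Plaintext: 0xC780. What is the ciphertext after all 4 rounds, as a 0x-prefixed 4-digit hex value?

s_0 = plaintext = 0xC780
s_1 = Round(s_0, k_0) = 0x80A1
s_2 = Round(s_1, k_1) = 0xA185
s_3 = Round(s_2, k_2) = 0x8531
s_4 = Round(s_3, k_3) = 0x3128

0x3128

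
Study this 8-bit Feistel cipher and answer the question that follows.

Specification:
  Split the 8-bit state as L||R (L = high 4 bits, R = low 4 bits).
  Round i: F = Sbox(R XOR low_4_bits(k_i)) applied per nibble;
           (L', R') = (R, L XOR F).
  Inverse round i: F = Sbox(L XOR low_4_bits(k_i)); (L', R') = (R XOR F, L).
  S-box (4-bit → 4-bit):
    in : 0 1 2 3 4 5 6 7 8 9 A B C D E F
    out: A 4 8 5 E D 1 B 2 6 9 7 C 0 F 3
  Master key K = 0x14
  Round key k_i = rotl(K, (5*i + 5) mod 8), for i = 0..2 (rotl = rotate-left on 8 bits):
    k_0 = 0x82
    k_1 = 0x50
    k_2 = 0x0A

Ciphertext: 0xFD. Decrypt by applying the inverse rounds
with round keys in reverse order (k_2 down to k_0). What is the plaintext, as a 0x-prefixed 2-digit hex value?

0xB5

s_0 = ciphertext = 0xFD
s_1 = InvRound(s_0, k_2) = 0x0F
s_2 = InvRound(s_1, k_1) = 0x50
s_3 = InvRound(s_2, k_0) = 0xB5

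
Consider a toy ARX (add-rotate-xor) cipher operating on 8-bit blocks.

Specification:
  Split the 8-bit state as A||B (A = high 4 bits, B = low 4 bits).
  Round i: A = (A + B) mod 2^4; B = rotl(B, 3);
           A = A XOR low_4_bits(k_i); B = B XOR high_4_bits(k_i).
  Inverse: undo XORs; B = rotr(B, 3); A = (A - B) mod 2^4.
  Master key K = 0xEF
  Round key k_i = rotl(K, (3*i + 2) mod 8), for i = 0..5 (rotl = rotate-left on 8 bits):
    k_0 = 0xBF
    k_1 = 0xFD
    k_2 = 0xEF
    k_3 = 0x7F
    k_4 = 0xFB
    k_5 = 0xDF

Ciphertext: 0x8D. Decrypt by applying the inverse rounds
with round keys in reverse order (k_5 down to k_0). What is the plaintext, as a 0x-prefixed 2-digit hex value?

0x67

s_0 = ciphertext = 0x8D
s_1 = InvRound(s_0, k_5) = 0x70
s_2 = InvRound(s_1, k_4) = 0xDF
s_3 = InvRound(s_2, k_3) = 0x11
s_4 = InvRound(s_3, k_2) = 0xFF
s_5 = InvRound(s_4, k_1) = 0x20
s_6 = InvRound(s_5, k_0) = 0x67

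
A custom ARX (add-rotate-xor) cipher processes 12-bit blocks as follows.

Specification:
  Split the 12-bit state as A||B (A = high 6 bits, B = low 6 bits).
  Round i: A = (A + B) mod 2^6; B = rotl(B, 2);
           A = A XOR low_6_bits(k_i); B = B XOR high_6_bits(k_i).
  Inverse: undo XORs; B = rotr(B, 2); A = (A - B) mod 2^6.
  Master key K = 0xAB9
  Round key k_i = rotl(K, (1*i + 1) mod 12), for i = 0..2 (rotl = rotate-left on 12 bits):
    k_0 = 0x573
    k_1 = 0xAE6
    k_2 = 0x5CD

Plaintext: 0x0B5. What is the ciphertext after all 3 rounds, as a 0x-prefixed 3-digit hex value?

s_0 = plaintext = 0x0B5
s_1 = Round(s_0, k_0) = 0x102
s_2 = Round(s_1, k_1) = 0x823
s_3 = Round(s_2, k_2) = 0x399

0x399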